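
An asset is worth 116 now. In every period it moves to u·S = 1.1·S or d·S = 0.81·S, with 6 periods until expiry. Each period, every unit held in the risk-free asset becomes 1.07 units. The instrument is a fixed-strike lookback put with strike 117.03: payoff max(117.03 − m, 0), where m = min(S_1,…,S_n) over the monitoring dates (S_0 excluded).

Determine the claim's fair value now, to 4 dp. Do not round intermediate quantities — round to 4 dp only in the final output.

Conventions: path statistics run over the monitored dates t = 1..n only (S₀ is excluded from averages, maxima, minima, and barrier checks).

Set p* = 0.8966 (from d < R < u); the path-dependent value is the discounted p*-expectation over all price paths.
Enumerate all 2^6 = 64 price paths (U = up ×1.1, D = down ×0.81); each path with k up-moves has probability p*^k·(1−p*)^(6−k).
DDDDDD: m=32.7618, payoff=84.2682, prob=0.000001
UDDDDD: m=44.4914, payoff=72.5386, prob=0.000011
DUDDDD: m=44.4914, payoff=72.5386, prob=0.000011
UUDDDD: m=60.4204, payoff=56.6096, prob=0.000092
DDUDDD: m=44.4914, payoff=72.5386, prob=0.000011
UDUDDD: m=60.4204, payoff=56.6096, prob=0.000092
DUUDDD: m=60.4204, payoff=56.6096, prob=0.000092
UUUDDD: m=82.0524, payoff=34.9776, prob=0.000798
DDDUDD: m=44.4914, payoff=72.5386, prob=0.000011
UDDUDD: m=60.4204, payoff=56.6096, prob=0.000092
DUDUDD: m=60.4204, payoff=56.6096, prob=0.000092
UUDUDD: m=82.0524, payoff=34.9776, prob=0.000798
DDUUDD: m=60.4204, payoff=56.6096, prob=0.000092
UDUUDD: m=82.0524, payoff=34.9776, prob=0.000798
DUUUDD: m=82.0524, payoff=34.9776, prob=0.000798
UUUUDD: m=111.4291, payoff=5.6009, prob=0.006914
DDDDUD: m=44.4914, payoff=72.5386, prob=0.000011
UDDDUD: m=60.4204, payoff=56.6096, prob=0.000092
DUDDUD: m=60.4204, payoff=56.6096, prob=0.000092
UUDDUD: m=82.0524, payoff=34.9776, prob=0.000798
DDUDUD: m=60.4204, payoff=56.6096, prob=0.000092
UDUDUD: m=82.0524, payoff=34.9776, prob=0.000798
DUUDUD: m=82.0524, payoff=34.9776, prob=0.000798
UUUDUD: m=111.4291, payoff=5.6009, prob=0.006914
DDDUUD: m=60.4204, payoff=56.6096, prob=0.000092
UDDUUD: m=82.0524, payoff=34.9776, prob=0.000798
DUDUUD: m=82.0524, payoff=34.9776, prob=0.000798
UUDUUD: m=111.4291, payoff=5.6009, prob=0.006914
DDUUUD: m=76.1076, payoff=40.9224, prob=0.000798
UDUUUD: m=103.3560, payoff=13.6740, prob=0.006914
DUUUUD: m=93.9600, payoff=23.0700, prob=0.006914
UUUUUD: m=127.6000, payoff=0.0000, prob=0.059924
DDDDDU: m=40.4467, payoff=76.5833, prob=0.000011
UDDDDU: m=54.9276, payoff=62.1024, prob=0.000092
DUDDDU: m=54.9276, payoff=62.1024, prob=0.000092
UUDDDU: m=74.5931, payoff=42.4369, prob=0.000798
DDUDDU: m=54.9276, payoff=62.1024, prob=0.000092
UDUDDU: m=74.5931, payoff=42.4369, prob=0.000798
DUUDDU: m=74.5931, payoff=42.4369, prob=0.000798
UUUDDU: m=101.2992, payoff=15.7308, prob=0.006914
DDDUDU: m=54.9276, payoff=62.1024, prob=0.000092
UDDUDU: m=74.5931, payoff=42.4369, prob=0.000798
DUDUDU: m=74.5931, payoff=42.4369, prob=0.000798
UUDUDU: m=101.2992, payoff=15.7308, prob=0.006914
DDUUDU: m=74.5931, payoff=42.4369, prob=0.000798
UDUUDU: m=101.2992, payoff=15.7308, prob=0.006914
DUUUDU: m=93.9600, payoff=23.0700, prob=0.006914
UUUUDU: m=127.6000, payoff=0.0000, prob=0.059924
DDDDUU: m=49.9342, payoff=67.0958, prob=0.000092
UDDDUU: m=67.8119, payoff=49.2181, prob=0.000798
DUDDUU: m=67.8119, payoff=49.2181, prob=0.000798
UUDDUU: m=92.0902, payoff=24.9398, prob=0.006914
DDUDUU: m=67.8119, payoff=49.2181, prob=0.000798
UDUDUU: m=92.0902, payoff=24.9398, prob=0.006914
DUUDUU: m=92.0902, payoff=24.9398, prob=0.006914
UUUDUU: m=125.0608, payoff=0.0000, prob=0.059924
DDDUUU: m=61.6472, payoff=55.3828, prob=0.000798
UDDUUU: m=83.7184, payoff=33.3116, prob=0.006914
DUDUUU: m=83.7184, payoff=33.3116, prob=0.006914
UUDUUU: m=113.6916, payoff=3.3384, prob=0.059924
DDUUUU: m=76.1076, payoff=40.9224, prob=0.006914
UDUUUU: m=103.3560, payoff=13.6740, prob=0.059924
DUUUUU: m=93.9600, payoff=23.0700, prob=0.059924
UUUUUU: m=127.6000, payoff=0.0000, prob=0.519340
Price = Σ prob·payoff / R^6 = 5.253713 / 1.500730 = 3.5008

price = 3.5008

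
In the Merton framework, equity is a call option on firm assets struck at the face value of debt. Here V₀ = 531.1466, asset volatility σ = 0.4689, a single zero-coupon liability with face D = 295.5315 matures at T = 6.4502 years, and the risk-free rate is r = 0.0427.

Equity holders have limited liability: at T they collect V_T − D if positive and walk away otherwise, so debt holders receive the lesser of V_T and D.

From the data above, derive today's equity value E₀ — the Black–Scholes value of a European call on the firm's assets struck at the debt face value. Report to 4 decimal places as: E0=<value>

With assets at 531.1466 and a single debt payment of 295.5315 at 6.4502 years:
d₁ = [ln(V₀/D) + (r + σ²/2)T] / (σ√T)
   = [ln(531.1466/295.5315) + (0.0427 + 0.5·0.4689²)·6.4502] / (0.4689·√6.4502)
   = [0.586263 + 0.984517] / 1.190877 = 1.319011
d₂ = d₁ − σ√T = 1.319011 − 1.190877 = 0.128135
N(d₁) = 0.906417,  N(d₂) = 0.550979,  e^(−rT) = 0.759250
E₀ = V₀·N(d₁) − D·e^(−rT)·N(d₂)
   = 531.1466·0.906417 − 295.5315·0.759250·0.550979 = 357.810532

E0=357.8105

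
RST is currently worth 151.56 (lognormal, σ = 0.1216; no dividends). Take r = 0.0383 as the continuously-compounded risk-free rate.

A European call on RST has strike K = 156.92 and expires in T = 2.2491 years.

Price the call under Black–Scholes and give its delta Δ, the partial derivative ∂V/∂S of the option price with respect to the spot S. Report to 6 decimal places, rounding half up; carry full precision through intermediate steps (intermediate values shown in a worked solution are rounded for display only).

price = 14.953123
Δ = 0.645411

σ√T = 0.1216·√2.2491 = 0.182364
d₁ = (ln(S/K) + (r+σ²/2)T) / (σ√T) = (ln(151.56/156.92) + (0.0383+0.1216²/2)·2.2491) / 0.182364 = (-0.034755 + 0.102769) / 0.182364 = 0.372960
d₂ = d₁ − σ√T = 0.372960 − 0.182364 = 0.190596
e^{−rT} = 0.917465
N(d₁) = 0.645411,  N(d₂) = 0.575579
Call price V = S·N(d₁) − K·e^{−rT}·N(d₂) = 97.818451 − 82.865328 = 14.953123
Δ = N(d₁) = 0.645411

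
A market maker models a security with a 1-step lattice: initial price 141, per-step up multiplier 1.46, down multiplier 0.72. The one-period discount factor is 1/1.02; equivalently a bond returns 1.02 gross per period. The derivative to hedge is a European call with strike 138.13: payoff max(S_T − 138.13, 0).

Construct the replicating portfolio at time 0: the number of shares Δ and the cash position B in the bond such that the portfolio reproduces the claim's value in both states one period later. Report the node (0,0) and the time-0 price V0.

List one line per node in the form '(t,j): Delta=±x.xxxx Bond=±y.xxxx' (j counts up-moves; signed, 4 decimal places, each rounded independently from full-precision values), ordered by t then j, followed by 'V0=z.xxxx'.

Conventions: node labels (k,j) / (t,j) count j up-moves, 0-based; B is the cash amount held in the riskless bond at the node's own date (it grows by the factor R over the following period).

Since d<R<u, set p* = (R−d)/(u−d) = 0.4054; price each node as the discounted p*-expectation of its children.
At maturity the claim pays: V(1,0)=0.0000, V(1,1)=67.7300
Node (0,0) S=141.0000: V=(p*·67.7300+(1−p*)·0.0000)/1.02=26.9197; Δ=(67.7300−0.0000)/(205.8600−101.5200)=0.6491; B=V−Δ·S=-64.6073
Verification: the root portfolio costs Δ(0,0)·S0 + B(0,0) = 26.9197, matching V0.

(0,0): Delta=0.6491 Bond=-64.6073
V0=26.9197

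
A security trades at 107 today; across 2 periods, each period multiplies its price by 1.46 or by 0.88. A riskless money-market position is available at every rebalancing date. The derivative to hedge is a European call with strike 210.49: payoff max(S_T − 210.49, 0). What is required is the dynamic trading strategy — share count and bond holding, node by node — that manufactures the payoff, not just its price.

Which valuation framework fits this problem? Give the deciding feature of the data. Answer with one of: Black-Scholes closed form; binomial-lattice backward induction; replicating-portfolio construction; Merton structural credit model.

Key observation: the task asks for the hedge itself — share and bond holdings at every node of the 2-period tree on spot 107 with factors 1.46/0.88 — which is exactly what the replicating-portfolio construction produces.

framework: replicating-portfolio construction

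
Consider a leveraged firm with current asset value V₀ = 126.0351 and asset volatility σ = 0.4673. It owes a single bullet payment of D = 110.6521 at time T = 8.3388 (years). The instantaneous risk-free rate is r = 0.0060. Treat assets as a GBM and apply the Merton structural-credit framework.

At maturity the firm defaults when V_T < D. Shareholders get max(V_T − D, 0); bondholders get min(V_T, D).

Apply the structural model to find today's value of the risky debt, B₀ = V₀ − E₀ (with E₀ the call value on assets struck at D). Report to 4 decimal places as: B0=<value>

Apply the equity-as-call identities (strike 110.6521, horizon 8.3388 years):
d₁ = [ln(V₀/D) + (r + σ²/2)T] / (σ√T)
   = [ln(126.0351/110.6521) + (0.0060 + 0.5·0.4673²)·8.3388] / (0.4673·√8.3388)
   = [0.130169 + 0.960502] / 1.349421 = 0.808251
d₂ = d₁ − σ√T = 0.808251 − 1.349421 = -0.541170
N(d₁) = 0.790527,  N(d₂) = 0.294195,  e^(−rT) = 0.951198
E₀ = V₀·N(d₁) − D·e^(−rT)·N(d₂)
   = 126.0351·0.790527 − 110.6521·0.951198·0.294195 = 68.669496
B₀ = V₀ − E₀ = 126.0351 − 68.669496 = 57.365604

B0=57.3656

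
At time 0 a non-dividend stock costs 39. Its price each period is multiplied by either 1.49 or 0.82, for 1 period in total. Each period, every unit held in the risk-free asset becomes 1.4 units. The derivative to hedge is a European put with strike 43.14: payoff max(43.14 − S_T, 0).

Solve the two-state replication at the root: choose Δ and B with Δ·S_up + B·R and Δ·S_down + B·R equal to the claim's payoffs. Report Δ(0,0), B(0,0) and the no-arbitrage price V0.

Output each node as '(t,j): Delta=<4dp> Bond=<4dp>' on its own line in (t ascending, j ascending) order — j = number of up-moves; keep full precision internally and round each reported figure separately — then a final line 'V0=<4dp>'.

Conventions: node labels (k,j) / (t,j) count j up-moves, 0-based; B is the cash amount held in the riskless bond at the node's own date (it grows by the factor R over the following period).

(0,0): Delta=-0.4271 Bond=17.7275
V0=1.0708

No-arbitrage ⇒ martingale measure with p* = (R−d)/(u−d) = 0.8657.
Terminal payoffs: V(1,0)=11.1600, V(1,1)=0.0000
  t=0,j=0: stock 39.0000 → up 58.1100 (V=0.0000), down 31.9800 (V=11.1600). Price 1.0708; hedge Δ=-0.4271, bond B=17.7275.
Verification: the root portfolio costs Δ(0,0)·S0 + B(0,0) = 1.0708, matching V0.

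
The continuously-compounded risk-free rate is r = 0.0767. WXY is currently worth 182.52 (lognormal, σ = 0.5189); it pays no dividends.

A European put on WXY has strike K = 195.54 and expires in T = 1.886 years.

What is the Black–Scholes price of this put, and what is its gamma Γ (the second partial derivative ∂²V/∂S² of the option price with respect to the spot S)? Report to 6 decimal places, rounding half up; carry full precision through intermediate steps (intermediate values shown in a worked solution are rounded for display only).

σ√T = 0.5189·√1.886 = 0.712614
d₁ = (ln(S/K) + (r+σ²/2)T) / (σ√T) = (ln(182.52/195.54) + (0.0767+0.5189²/2)·1.886) / 0.712614 = (-0.068905 + 0.398566) / 0.712614 = 0.462607
d₂ = d₁ − σ√T = 0.462607 − 0.712614 = -0.250007
e^{−rT} = 0.865320
N(−d₁) = 0.321823,  N(−d₂) = 0.598709
Put price V = K·e^{−rT}·N(−d₂) − S·N(−d₁) = 101.304335 − 58.739124 = 42.565211
φ(d₁) = (1/√(2π))·e^{−d₁²/2} = 0.358459
Γ = φ(d₁) / (S·σ·√T) = 0.002756

price = 42.565211
Γ = 0.002756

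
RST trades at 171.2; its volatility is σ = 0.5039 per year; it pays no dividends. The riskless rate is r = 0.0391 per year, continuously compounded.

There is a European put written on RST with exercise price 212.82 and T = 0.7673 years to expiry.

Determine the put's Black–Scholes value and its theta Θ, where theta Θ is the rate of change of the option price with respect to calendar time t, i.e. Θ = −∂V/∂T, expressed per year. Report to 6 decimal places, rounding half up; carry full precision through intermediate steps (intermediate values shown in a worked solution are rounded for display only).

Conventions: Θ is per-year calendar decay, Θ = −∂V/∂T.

σ√T = 0.5039·√0.7673 = 0.441395
d₁ = (ln(S/K) + (r+σ²/2)T) / (σ√T) = (ln(171.2/212.82) + (0.0391+0.5039²/2)·0.7673) / 0.441395 = (-0.217614 + 0.127416) / 0.441395 = -0.204348
d₂ = d₁ − σ√T = -0.204348 − 0.441395 = -0.645743
e^{−rT} = 0.970444
N(−d₁) = 0.580959,  N(−d₂) = 0.740777
Put price V = K·e^{−rT}·N(−d₂) − S·N(−d₁) = 152.992634 − 99.460246 = 53.532388
φ(d₁) = (1/√(2π))·e^{−d₁²/2} = 0.390699
Θ = −S·φ(d₁)·σ/(2√T) + r·K·e^{−rT}·N(−d₂) = −19.238796 + 5.982012 = -13.256784

price = 53.532388
Θ = -13.256784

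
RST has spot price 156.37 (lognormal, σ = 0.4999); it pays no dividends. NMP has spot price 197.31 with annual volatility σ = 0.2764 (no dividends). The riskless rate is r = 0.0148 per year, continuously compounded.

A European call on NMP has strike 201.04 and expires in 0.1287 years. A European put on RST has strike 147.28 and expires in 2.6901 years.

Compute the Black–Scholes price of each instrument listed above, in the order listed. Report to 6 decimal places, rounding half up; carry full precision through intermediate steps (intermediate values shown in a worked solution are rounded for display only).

[NMP call K=201.04]
σ√T = 0.2764·√0.1287 = 0.099158
d₁ = (ln(S/K) + (r+σ²/2)T) / (σ√T) = (ln(197.31/201.04) + (0.0148+0.2764²/2)·0.1287) / 0.099158 = (-0.018728 + 0.006821) / 0.099158 = -0.120080
d₂ = d₁ − σ√T = -0.120080 − 0.099158 = -0.219238
e^{−rT} = 0.998097
N(d₁) = 0.452210,  N(d₂) = 0.413232
price = S·N(d₁) − K·e^{−rT}·N(d₂) = 89.225523 − 82.918136 = 6.307387
[RST put K=147.28]
σ√T = 0.4999·√2.6901 = 0.819912
d₁ = (ln(S/K) + (r+σ²/2)T) / (σ√T) = (ln(156.37/147.28) + (0.0148+0.4999²/2)·2.6901) / 0.819912 = (0.059889 + 0.375941) / 0.819912 = 0.531558
d₂ = d₁ − σ√T = 0.531558 − 0.819912 = -0.288354
e^{−rT} = 0.960969
N(−d₁) = 0.297516,  N(−d₂) = 0.613462
price = K·e^{−rT}·N(−d₂) − S·N(−d₁) = 86.824198 − 46.522586 = 40.301613

price(NMP call K=201.04) = 6.307387
price(RST put K=147.28) = 40.301613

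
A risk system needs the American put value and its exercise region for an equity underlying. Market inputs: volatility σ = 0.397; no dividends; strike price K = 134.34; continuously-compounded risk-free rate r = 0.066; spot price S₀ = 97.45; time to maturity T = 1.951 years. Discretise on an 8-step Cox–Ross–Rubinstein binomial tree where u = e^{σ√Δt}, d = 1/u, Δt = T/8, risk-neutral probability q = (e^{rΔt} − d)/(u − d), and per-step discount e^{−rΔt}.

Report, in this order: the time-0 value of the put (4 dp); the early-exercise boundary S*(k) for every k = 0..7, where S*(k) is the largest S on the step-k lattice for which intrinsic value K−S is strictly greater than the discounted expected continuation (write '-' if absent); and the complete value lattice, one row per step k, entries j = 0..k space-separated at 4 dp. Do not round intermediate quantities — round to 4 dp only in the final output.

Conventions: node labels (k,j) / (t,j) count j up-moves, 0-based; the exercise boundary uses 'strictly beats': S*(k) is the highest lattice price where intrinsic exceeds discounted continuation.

price = 40.5870
boundary = - 80.1008 65.8403 80.1008 65.8403 80.1008 97.4500 80.1008
tree:
40.5870
54.2392 27.8435
68.4997 39.5489 16.6877
80.2213 54.2392 25.7003 7.9418
89.8561 68.4997 38.1887 13.6665 2.2988
97.7757 80.2213 54.2392 22.8923 4.6011 0.0000
104.2853 89.8561 68.4997 36.8900 9.2089 0.0000 0.0000
109.6360 97.7757 80.2213 54.2392 18.4314 0.0000 0.0000 0.0000
114.0341 104.2853 89.8561 68.4997 36.8900 0.0000 0.0000 0.0000 0.0000

params: Δt=0.24388 u=1.21659 d=0.82197 q=0.49226 e^(-rΔt)=0.98403
t_8 payoffs: 114.0341 104.2853 89.8561 68.4997 36.8900 0.0000 0.0000 0.0000 0.0000
t_7: node(7,0) S=24.7040 payoff=109.6360 vs cont=107.4910 → 109.6360 [stop]  node(7,1) S=36.5643 payoff=97.7757 vs cont=95.6307 → 97.7757 [stop]  node(7,2) S=54.1187 payoff=80.2213 vs cont=78.0763 → 80.2213 [stop]  node(7,3) S=80.1008 payoff=54.2392 vs cont=52.0942 → 54.2392 [stop]  node(7,4) S=118.5569 payoff=15.7831 vs cont=18.4314 → 18.4314 [wait]  node(7,5) S=175.4755 payoff=0.0000 vs cont=0.0000 → 0.0000 [wait]  node(7,6) S=259.7205 payoff=0.0000 vs cont=0.0000 → 0.0000 [wait]  node(7,7) S=384.4111 payoff=0.0000 vs cont=0.0000 → 0.0000 [wait]  ⇒ S*(7)=80.1008
t_6: node(6,0) S=30.0547 payoff=104.2853 vs cont=102.1403 → 104.2853 [stop]  node(6,1) S=44.4839 payoff=89.8561 vs cont=87.7112 → 89.8561 [stop]  node(6,2) S=65.8403 payoff=68.4997 vs cont=66.3547 → 68.4997 [stop]  node(6,3) S=97.4500 payoff=36.8900 vs cont=36.0278 → 36.8900 [stop]  node(6,4) S=144.2353 payoff=0.0000 vs cont=9.2089 → 9.2089 [wait]  node(6,5) S=213.4820 payoff=0.0000 vs cont=0.0000 → 0.0000 [wait]  node(6,6) S=315.9738 payoff=0.0000 vs cont=0.0000 → 0.0000 [wait]  ⇒ S*(6)=97.4500
t_5: node(5,0) S=36.5643 payoff=97.7757 vs cont=95.6307 → 97.7757 [stop]  node(5,1) S=54.1187 payoff=80.2213 vs cont=78.0763 → 80.2213 [stop]  node(5,2) S=80.1008 payoff=54.2392 vs cont=52.0942 → 54.2392 [stop]  node(5,3) S=118.5569 payoff=15.7831 vs cont=22.8923 → 22.8923 [wait]  node(5,4) S=175.4755 payoff=0.0000 vs cont=4.6011 → 4.6011 [wait]  node(5,5) S=259.7205 payoff=0.0000 vs cont=0.0000 → 0.0000 [wait]  ⇒ S*(5)=80.1008
t_4: node(4,0) S=44.4839 payoff=89.8561 vs cont=87.7112 → 89.8561 [stop]  node(4,1) S=65.8403 payoff=68.4997 vs cont=66.3547 → 68.4997 [stop]  node(4,2) S=97.4500 payoff=36.8900 vs cont=38.1887 → 38.1887 [wait]  node(4,3) S=144.2353 payoff=0.0000 vs cont=13.6665 → 13.6665 [wait]  node(4,4) S=213.4820 payoff=0.0000 vs cont=2.2988 → 2.2988 [wait]  ⇒ S*(4)=65.8403
t_3: node(3,0) S=54.1187 payoff=80.2213 vs cont=78.0763 → 80.2213 [stop]  node(3,1) S=80.1008 payoff=54.2392 vs cont=52.7233 → 54.2392 [stop]  node(3,2) S=118.5569 payoff=15.7831 vs cont=25.7003 → 25.7003 [wait]  node(3,3) S=175.4755 payoff=0.0000 vs cont=7.9418 → 7.9418 [wait]  ⇒ S*(3)=80.1008
t_2: node(2,0) S=65.8403 payoff=68.4997 vs cont=66.3547 → 68.4997 [stop]  node(2,1) S=97.4500 payoff=36.8900 vs cont=39.5489 → 39.5489 [wait]  node(2,2) S=144.2353 payoff=0.0000 vs cont=16.6877 → 16.6877 [wait]  ⇒ S*(2)=65.8403
t_1: node(1,0) S=80.1008 payoff=54.2392 vs cont=53.3822 → 54.2392 [stop]  node(1,1) S=118.5569 payoff=15.7831 vs cont=27.8435 → 27.8435 [wait]  ⇒ S*(1)=80.1008
t_0: node(0,0) S=97.4500 payoff=36.8900 vs cont=40.5870 → 40.5870 [wait]  ⇒ S*(0)=-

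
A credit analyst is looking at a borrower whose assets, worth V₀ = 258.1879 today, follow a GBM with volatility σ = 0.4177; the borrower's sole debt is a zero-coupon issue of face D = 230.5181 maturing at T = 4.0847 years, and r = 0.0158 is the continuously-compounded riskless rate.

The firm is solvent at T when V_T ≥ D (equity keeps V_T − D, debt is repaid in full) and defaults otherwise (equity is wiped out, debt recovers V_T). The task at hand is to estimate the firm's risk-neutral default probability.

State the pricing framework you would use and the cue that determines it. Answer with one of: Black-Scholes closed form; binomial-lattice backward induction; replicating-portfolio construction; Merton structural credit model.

framework: Merton structural credit model

Key observation: a levered firm with one bullet debt due at 4.0847 years is the canonical structural-credit setup: equity is a call on the firm's assets struck at the face value.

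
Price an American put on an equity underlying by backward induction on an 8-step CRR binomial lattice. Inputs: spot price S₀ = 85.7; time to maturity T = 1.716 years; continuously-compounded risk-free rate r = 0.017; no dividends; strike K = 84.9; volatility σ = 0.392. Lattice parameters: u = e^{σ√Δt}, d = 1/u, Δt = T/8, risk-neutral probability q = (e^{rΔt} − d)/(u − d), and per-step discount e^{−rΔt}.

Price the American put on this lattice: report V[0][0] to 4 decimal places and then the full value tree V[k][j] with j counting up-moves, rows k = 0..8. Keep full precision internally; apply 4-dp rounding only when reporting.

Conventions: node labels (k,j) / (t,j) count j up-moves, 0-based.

price = 15.3412
tree:
15.3412
20.9721 8.9764
27.7767 13.3000 4.0674
35.4657 19.1393 6.6792 1.0912
43.4434 26.5563 10.7474 2.0462 0.0000
50.3262 35.1904 16.8210 3.8367 0.0000 0.0000
56.0663 43.4434 25.2944 7.1942 0.0000 0.0000 0.0000
60.8534 50.3262 35.1904 13.4897 0.0000 0.0000 0.0000 0.0000
64.8457 56.0663 43.4434 25.2944 0.0000 0.0000 0.0000 0.0000 0.0000

params: Δt=0.21450 u=1.19908 d=0.83398 q=0.46474 e^(-rΔt)=0.99636
t_8 payoffs: 64.8457 56.0663 43.4434 25.2944 0.0000 0.0000 0.0000 0.0000 0.0000
k=7: node(7,0) S=24.0466 payoff=60.8534 vs cont=60.5444 → 60.8534 [stop]  node(7,1) S=34.5738 payoff=50.3262 vs cont=50.0172 → 50.3262 [stop]  node(7,2) S=49.7096 payoff=35.1904 vs cont=34.8814 → 35.1904 [stop]  node(7,3) S=71.4717 payoff=13.4283 vs cont=13.4897 → 13.4897 [wait]  node(7,4) S=102.7608 payoff=0.0000 vs cont=0.0000 → 0.0000 [wait]  node(7,5) S=147.7479 payoff=0.0000 vs cont=0.0000 → 0.0000 [wait]  node(7,6) S=212.4295 payoff=0.0000 vs cont=0.0000 → 0.0000 [wait]  node(7,7) S=305.4277 payoff=0.0000 vs cont=0.0000 → 0.0000 [wait]
k=6: node(6,0) S=28.8337 payoff=56.0663 vs cont=55.7573 → 56.0663 [stop]  node(6,1) S=41.4566 payoff=43.4434 vs cont=43.1344 → 43.4434 [stop]  node(6,2) S=59.6056 payoff=25.2944 vs cont=25.0138 → 25.2944 [stop]  node(6,3) S=85.7000 payoff=0.0000 vs cont=7.1942 → 7.1942 [wait]  node(6,4) S=123.2181 payoff=0.0000 vs cont=0.0000 → 0.0000 [wait]  node(6,5) S=177.1609 payoff=0.0000 vs cont=0.0000 → 0.0000 [wait]  node(6,6) S=254.7191 payoff=0.0000 vs cont=0.0000 → 0.0000 [wait]
k=5: node(5,0) S=34.5738 payoff=50.3262 vs cont=50.0172 → 50.3262 [stop]  node(5,1) S=49.7096 payoff=35.1904 vs cont=34.8814 → 35.1904 [stop]  node(5,2) S=71.4717 payoff=13.4283 vs cont=16.8210 → 16.8210 [wait]  node(5,3) S=102.7608 payoff=0.0000 vs cont=3.8367 → 3.8367 [wait]  node(5,4) S=147.7479 payoff=0.0000 vs cont=0.0000 → 0.0000 [wait]  node(5,5) S=212.4295 payoff=0.0000 vs cont=0.0000 → 0.0000 [wait]
k=4: node(4,0) S=41.4566 payoff=43.4434 vs cont=43.1344 → 43.4434 [stop]  node(4,1) S=59.6056 payoff=25.2944 vs cont=26.5563 → 26.5563 [wait]  node(4,2) S=85.7000 payoff=0.0000 vs cont=10.7474 → 10.7474 [wait]  node(4,3) S=123.2181 payoff=0.0000 vs cont=2.0462 → 2.0462 [wait]  node(4,4) S=177.1609 payoff=0.0000 vs cont=0.0000 → 0.0000 [wait]
k=3: node(3,0) S=49.7096 payoff=35.1904 vs cont=35.4657 → 35.4657 [wait]  node(3,1) S=71.4717 payoff=13.4283 vs cont=19.1393 → 19.1393 [wait]  node(3,2) S=102.7608 payoff=0.0000 vs cont=6.6792 → 6.6792 [wait]  node(3,3) S=147.7479 payoff=0.0000 vs cont=1.0912 → 1.0912 [wait]
k=2: node(2,0) S=59.6056 payoff=25.2944 vs cont=27.7767 → 27.7767 [wait]  node(2,1) S=85.7000 payoff=0.0000 vs cont=13.3000 → 13.3000 [wait]  node(2,2) S=123.2181 payoff=0.0000 vs cont=4.0674 → 4.0674 [wait]
k=1: node(1,0) S=71.4717 payoff=13.4283 vs cont=20.9721 → 20.9721 [wait]  node(1,1) S=102.7608 payoff=0.0000 vs cont=8.9764 → 8.9764 [wait]
k=0: node(0,0) S=85.7000 payoff=0.0000 vs cont=15.3412 → 15.3412 [wait]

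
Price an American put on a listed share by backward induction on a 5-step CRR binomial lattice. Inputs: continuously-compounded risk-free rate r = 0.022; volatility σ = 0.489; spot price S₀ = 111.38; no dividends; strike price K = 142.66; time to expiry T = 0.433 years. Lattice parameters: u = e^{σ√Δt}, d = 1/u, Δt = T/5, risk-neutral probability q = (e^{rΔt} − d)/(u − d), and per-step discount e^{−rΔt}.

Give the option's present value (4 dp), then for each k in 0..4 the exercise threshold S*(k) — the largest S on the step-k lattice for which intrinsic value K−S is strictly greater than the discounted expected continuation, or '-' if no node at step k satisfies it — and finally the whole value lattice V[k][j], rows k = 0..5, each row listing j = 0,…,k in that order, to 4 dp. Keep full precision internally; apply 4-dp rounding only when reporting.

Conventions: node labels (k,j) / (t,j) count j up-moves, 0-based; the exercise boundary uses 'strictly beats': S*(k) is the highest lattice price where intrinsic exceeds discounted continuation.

Δt=0.08660  u=1.15477  d=0.86597  q=0.47069  discount=0.99810
step 5 (expiry): payoffs max(K−S,0) = 88.4190 70.3299 46.2080 14.0416 0.0000 0.0000
step 4: (k=4,j=0): S=62.6359, K−S=80.0241, hold=79.7526 ⇒ V=80.0241 exercise | (k=4,j=1): S=83.5248, K−S=59.1352, hold=58.8637 ⇒ V=59.1352 exercise | (k=4,j=2): S=111.3800, K−S=31.2800, hold=31.0085 ⇒ V=31.2800 exercise | (k=4,j=3): S=148.5249, K−S=0.0000, hold=7.4182 ⇒ V=7.4182 continue | (k=4,j=4): S=198.0574, K−S=0.0000, hold=0.0000 ⇒ V=0.0000 continue  boundary S*=111.3800
step 3: (k=3,j=0): S=72.3301, K−S=70.3299, hold=70.0583 ⇒ V=70.3299 exercise | (k=3,j=1): S=96.4520, K−S=46.2080, hold=45.9365 ⇒ V=46.2080 exercise | (k=3,j=2): S=128.6184, K−S=14.0416, hold=20.0103 ⇒ V=20.0103 continue | (k=3,j=3): S=171.5123, K−S=0.0000, hold=3.9191 ⇒ V=3.9191 continue  boundary S*=96.4520
step 2: (k=2,j=0): S=83.5248, K−S=59.1352, hold=58.8637 ⇒ V=59.1352 exercise | (k=2,j=1): S=111.3800, K−S=31.2800, hold=33.8126 ⇒ V=33.8126 continue | (k=2,j=2): S=148.5249, K−S=0.0000, hold=12.4127 ⇒ V=12.4127 continue  boundary S*=83.5248
step 1: (k=1,j=0): S=96.4520, K−S=46.2080, hold=47.1262 ⇒ V=47.1262 continue | (k=1,j=1): S=128.6184, K−S=14.0416, hold=23.6947 ⇒ V=23.6947 continue  boundary S*=-
step 0: (k=0,j=0): S=111.3800, K−S=31.2800, hold=36.0285 ⇒ V=36.0285 continue  boundary S*=-

price = 36.0285
boundary = - - 83.5248 96.4520 111.3800
tree:
36.0285
47.1262 23.6947
59.1352 33.8126 12.4127
70.3299 46.2080 20.0103 3.9191
80.0241 59.1352 31.2800 7.4182 0.0000
88.4190 70.3299 46.2080 14.0416 0.0000 0.0000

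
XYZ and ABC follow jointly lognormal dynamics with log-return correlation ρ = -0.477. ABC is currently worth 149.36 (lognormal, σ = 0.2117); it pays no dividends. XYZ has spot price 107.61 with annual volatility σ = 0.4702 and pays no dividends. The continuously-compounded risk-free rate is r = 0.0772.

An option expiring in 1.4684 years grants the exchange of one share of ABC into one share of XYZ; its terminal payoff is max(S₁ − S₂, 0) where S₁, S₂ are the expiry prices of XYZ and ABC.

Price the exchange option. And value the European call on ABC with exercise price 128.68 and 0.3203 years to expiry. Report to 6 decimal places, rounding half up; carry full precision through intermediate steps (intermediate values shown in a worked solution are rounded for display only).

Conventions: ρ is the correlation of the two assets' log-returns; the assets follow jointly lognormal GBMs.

exchange price = 19.074651
price(ABC call K=128.68) = 24.360204

σ_eff = √(σ₁² + σ₂² − 2ρσ₁σ₂) = √(0.4702² + 0.2117² − 2·-0.477·0.4702·0.2117) = 0.600722
d₁ = (ln(S₁/S₂) + (q₂ − q₁ + σ_eff²/2)T) / (σ_eff√T) = (ln(107.61/149.36) + (0.0 − 0.0 + 0.180434)·1.4684) / 0.727941 = -0.086404
d₂ = d₁ − σ_eff√T = -0.086404 − 0.727941 = -0.814345
N(d₁) = 0.465573,  N(d₂) = 0.207724
V = S₁·e^{−q₁T}·N(d₁) − S₂·e^{−q₂T}·N(d₂) = 50.100265 − 31.025614 = 19.074651
[vanilla: ABC call K=128.68]
σ√T = 0.2117·√0.3203 = 0.119812
d₁ = (ln(S/K) + (r+σ²/2)T) / (σ√T) = (ln(149.36/128.68) + (0.0772+0.2117²/2)·0.3203) / 0.119812 = (0.149031 + 0.031905) / 0.119812 = 1.510164
d₂ = d₁ − σ√T = 1.510164 − 0.119812 = 1.390352
e^{−rT} = 0.975576
N(d₁) = 0.934499,  N(d₂) = 0.917789
price = S·N(d₁) − K·e^{−rT}·N(d₂) = 139.576806 − 115.216602 = 24.360204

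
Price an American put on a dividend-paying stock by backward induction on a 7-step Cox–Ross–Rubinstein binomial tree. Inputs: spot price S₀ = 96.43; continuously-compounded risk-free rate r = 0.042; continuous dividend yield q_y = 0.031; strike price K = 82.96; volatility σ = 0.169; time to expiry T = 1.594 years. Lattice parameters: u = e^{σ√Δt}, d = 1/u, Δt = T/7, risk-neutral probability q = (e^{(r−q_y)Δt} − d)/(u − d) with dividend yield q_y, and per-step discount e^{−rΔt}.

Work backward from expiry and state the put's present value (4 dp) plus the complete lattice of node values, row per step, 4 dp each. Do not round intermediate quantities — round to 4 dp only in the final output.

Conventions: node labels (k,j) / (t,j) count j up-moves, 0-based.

Δt=0.22771, u=1.08399, d=0.92252, q=0.49538, disc=e^(-rΔt)=0.99048
k=7 terminal: V=max(K-S,0) → 28.1268 18.5294 7.2523 0.0000 0.0000 0.0000 0.0000 0.0000
k=6: j=0 S=59.4385 intr=23.5215 cont=23.1499 V=23.5215[EX]; j=1 S=69.8419 intr=13.1181 cont=12.8197 V=13.1181[EX]; j=2 S=82.0662 intr=0.8938 cont=3.6248 V=3.6248[hold]; j=3 S=96.4300 intr=0.0000 cont=0.0000 V=0.0000[hold]; j=4 S=113.3079 intr=0.0000 cont=0.0000 V=0.0000[hold]; j=5 S=133.1399 intr=0.0000 cont=0.0000 V=0.0000[hold]; j=6 S=156.4431 intr=0.0000 cont=0.0000 V=0.0000[hold]
k=5: j=0 S=64.4306 intr=18.5294 cont=18.1930 V=18.5294[EX]; j=1 S=75.7077 intr=7.2523 cont=8.3352 V=8.3352[hold]; j=2 S=88.9586 intr=0.0000 cont=1.8117 V=1.8117[hold]; j=3 S=104.5289 intr=0.0000 cont=0.0000 V=0.0000[hold]; j=4 S=122.8243 intr=0.0000 cont=0.0000 V=0.0000[hold]; j=5 S=144.3219 intr=0.0000 cont=0.0000 V=0.0000[hold]
k=4: j=0 S=69.8419 intr=13.1181 cont=13.3511 V=13.3511[hold]; j=1 S=82.0662 intr=0.8938 cont=5.0550 V=5.0550[hold]; j=2 S=96.4300 intr=0.0000 cont=0.9055 V=0.9055[hold]; j=3 S=113.3079 intr=0.0000 cont=0.0000 V=0.0000[hold]; j=4 S=133.1399 intr=0.0000 cont=0.0000 V=0.0000[hold]
k=3: j=0 S=75.7077 intr=7.2523 cont=9.1534 V=9.1534[hold]; j=1 S=88.9586 intr=0.0000 cont=2.9709 V=2.9709[hold]; j=2 S=104.5289 intr=0.0000 cont=0.4526 V=0.4526[hold]; j=3 S=122.8243 intr=0.0000 cont=0.0000 V=0.0000[hold]
k=2: j=0 S=82.0662 intr=0.8938 cont=6.0327 V=6.0327[hold]; j=1 S=96.4300 intr=0.0000 cont=1.7070 V=1.7070[hold]; j=2 S=113.3079 intr=0.0000 cont=0.2262 V=0.2262[hold]
k=1: j=0 S=88.9586 intr=0.0000 cont=3.8528 V=3.8528[hold]; j=1 S=104.5289 intr=0.0000 cont=0.9642 V=0.9642[hold]
k=0: j=0 S=96.4300 intr=0.0000 cont=2.3988 V=2.3988[hold]

price = 2.3988
tree:
2.3988
3.8528 0.9642
6.0327 1.7070 0.2262
9.1534 2.9709 0.4526 0.0000
13.3511 5.0550 0.9055 0.0000 0.0000
18.5294 8.3352 1.8117 0.0000 0.0000 0.0000
23.5215 13.1181 3.6248 0.0000 0.0000 0.0000 0.0000
28.1268 18.5294 7.2523 0.0000 0.0000 0.0000 0.0000 0.0000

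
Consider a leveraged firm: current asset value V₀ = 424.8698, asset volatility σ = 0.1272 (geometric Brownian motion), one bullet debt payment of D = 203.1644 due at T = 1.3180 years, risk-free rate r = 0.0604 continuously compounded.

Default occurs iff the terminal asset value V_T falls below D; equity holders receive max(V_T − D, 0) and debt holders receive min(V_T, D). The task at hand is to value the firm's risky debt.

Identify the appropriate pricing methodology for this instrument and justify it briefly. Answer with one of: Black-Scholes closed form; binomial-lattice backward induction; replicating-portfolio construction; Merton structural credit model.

framework: Merton structural credit model

Key observation: with the firm-asset dynamics (V₀ = 424.8698) and a single zero-coupon liability of face 203.1644 given, debt value, spread, and default probability all derive from the option view of the balance sheet.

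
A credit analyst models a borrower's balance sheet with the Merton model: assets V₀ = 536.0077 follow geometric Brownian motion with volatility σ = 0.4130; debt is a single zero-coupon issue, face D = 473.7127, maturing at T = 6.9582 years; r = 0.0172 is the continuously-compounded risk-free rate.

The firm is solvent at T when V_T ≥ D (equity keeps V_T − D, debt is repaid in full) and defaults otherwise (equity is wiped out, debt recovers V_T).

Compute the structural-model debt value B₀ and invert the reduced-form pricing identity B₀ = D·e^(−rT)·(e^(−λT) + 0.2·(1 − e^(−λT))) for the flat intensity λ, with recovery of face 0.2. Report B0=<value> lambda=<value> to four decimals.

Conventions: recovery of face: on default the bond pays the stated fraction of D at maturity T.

B0=275.7489 lambda=0.0808

With assets at 536.0077 and a single debt payment of 473.7127 at 6.9582 years:
d₁ = [ln(V₀/D) + (r + σ²/2)T] / (σ√T)
   = [ln(536.0077/473.7127) + (0.0172 + 0.5·0.4130²)·6.9582] / (0.4130·√6.9582)
   = [0.123548 + 0.713108] / 1.089428 = 0.767977
d₂ = d₁ − σ√T = 0.767977 − 1.089428 = -0.321451
N(d₁) = 0.778749,  N(d₂) = 0.373934,  e^(−rT) = 0.887203
E₀ = V₀·N(d₁) − D·e^(−rT)·N(d₂)
   = 536.0077·0.778749 − 473.7127·0.887203·0.373934 = 260.258827
B₀ = V₀ − E₀ = 536.0077 − 260.258827 = 275.748873
e^(−λT) = (B₀·e^(rT)/D − 0.2)/(1 − 0.2) = (275.7489·1.127137/473.7127 − 0.2)/0.8 = 0.57013546
λ = −ln(0.57013546)/6.9582 = 0.080751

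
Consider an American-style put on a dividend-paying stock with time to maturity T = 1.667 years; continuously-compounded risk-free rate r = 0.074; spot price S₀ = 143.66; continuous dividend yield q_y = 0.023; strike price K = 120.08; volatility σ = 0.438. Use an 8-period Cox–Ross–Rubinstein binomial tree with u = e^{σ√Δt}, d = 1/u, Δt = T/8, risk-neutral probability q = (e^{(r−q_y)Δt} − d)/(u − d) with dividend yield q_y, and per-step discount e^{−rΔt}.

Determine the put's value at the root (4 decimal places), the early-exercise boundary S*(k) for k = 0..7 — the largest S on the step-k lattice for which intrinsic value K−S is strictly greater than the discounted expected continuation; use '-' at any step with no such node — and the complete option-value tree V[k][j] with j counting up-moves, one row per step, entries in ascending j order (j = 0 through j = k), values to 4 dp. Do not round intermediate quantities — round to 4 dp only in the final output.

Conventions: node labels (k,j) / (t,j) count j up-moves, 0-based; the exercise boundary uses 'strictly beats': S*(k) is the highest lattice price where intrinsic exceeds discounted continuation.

Δt=0.20838, u=1.22133, d=0.81878, q=0.47672, disc=e^(-rΔt)=0.98470
k=8 terminal: V=max(K-S,0) → 91.0613 76.7945 55.5136 23.7700 0.0000 0.0000 0.0000 0.0000 0.0000
k=7: j=0 S=35.4413 intr=84.6387 cont=82.9707 V=84.6387[EX]; j=1 S=52.8658 intr=67.2142 cont=65.6296 V=67.2142[EX]; j=2 S=78.8568 intr=41.2232 cont=39.7629 V=41.2232[EX]; j=3 S=117.6261 intr=2.4539 cont=12.2480 V=12.2480[hold]; j=4 S=175.4560 intr=0.0000 cont=0.0000 V=0.0000[hold]; j=5 S=261.7175 intr=0.0000 cont=0.0000 V=0.0000[hold]; j=6 S=390.3887 intr=0.0000 cont=0.0000 V=0.0000[hold]; j=7 S=582.3202 intr=0.0000 cont=0.0000 V=0.0000[hold]  S*(7)=78.8568
k=6: j=0 S=43.2855 intr=76.7945 cont=75.1641 V=76.7945[EX]; j=1 S=64.5664 intr=55.5136 cont=53.9849 V=55.5136[EX]; j=2 S=96.3100 intr=23.7700 cont=26.9907 V=26.9907[hold]; j=3 S=143.6600 intr=0.0000 cont=6.3111 V=6.3111[hold]; j=4 S=214.2893 intr=0.0000 cont=0.0000 V=0.0000[hold]; j=5 S=319.6429 intr=0.0000 cont=0.0000 V=0.0000[hold]; j=6 S=476.7927 intr=0.0000 cont=0.0000 V=0.0000[hold]  S*(6)=64.5664
k=5: j=0 S=52.8658 intr=67.2142 cont=65.6296 V=67.2142[EX]; j=1 S=78.8568 intr=41.2232 cont=41.2747 V=41.2747[hold]; j=2 S=117.6261 intr=2.4539 cont=16.8701 V=16.8701[hold]; j=3 S=175.4560 intr=0.0000 cont=3.2519 V=3.2519[hold]; j=4 S=261.7175 intr=0.0000 cont=0.0000 V=0.0000[hold]; j=5 S=390.3887 intr=0.0000 cont=0.0000 V=0.0000[hold]  S*(5)=52.8658
k=4: j=0 S=64.5664 intr=55.5136 cont=54.0091 V=55.5136[EX]; j=1 S=96.3100 intr=23.7700 cont=29.1870 V=29.1870[hold]; j=2 S=143.6600 intr=0.0000 cont=10.2192 V=10.2192[hold]; j=3 S=214.2893 intr=0.0000 cont=1.6756 V=1.6756[hold]; j=4 S=319.6429 intr=0.0000 cont=0.0000 V=0.0000[hold]  S*(4)=64.5664
k=3: j=0 S=78.8568 intr=41.2232 cont=42.3057 V=42.3057[hold]; j=1 S=117.6261 intr=2.4539 cont=19.8364 V=19.8364[hold]; j=2 S=175.4560 intr=0.0000 cont=6.0522 V=6.0522[hold]; j=3 S=261.7175 intr=0.0000 cont=0.8634 V=0.8634[hold]  S*(3)=-
k=2: j=0 S=96.3100 intr=23.7700 cont=31.1107 V=31.1107[hold]; j=1 S=143.6600 intr=0.0000 cont=13.0622 V=13.0622[hold]; j=2 S=214.2893 intr=0.0000 cont=3.5239 V=3.5239[hold]  S*(2)=-
k=1: j=0 S=117.6261 intr=2.4539 cont=22.1622 V=22.1622[hold]; j=1 S=175.4560 intr=0.0000 cont=8.3848 V=8.3848[hold]  S*(1)=-
k=0: j=0 S=143.6600 intr=0.0000 cont=15.3556 V=15.3556[hold]  S*(0)=-

price = 15.3556
boundary = - - - - 64.5664 52.8658 64.5664 78.8568
tree:
15.3556
22.1622 8.3848
31.1107 13.0622 3.5239
42.3057 19.8364 6.0522 0.8634
55.5136 29.1870 10.2192 1.6756 0.0000
67.2142 41.2747 16.8701 3.2519 0.0000 0.0000
76.7945 55.5136 26.9907 6.3111 0.0000 0.0000 0.0000
84.6387 67.2142 41.2232 12.2480 0.0000 0.0000 0.0000 0.0000
91.0613 76.7945 55.5136 23.7700 0.0000 0.0000 0.0000 0.0000 0.0000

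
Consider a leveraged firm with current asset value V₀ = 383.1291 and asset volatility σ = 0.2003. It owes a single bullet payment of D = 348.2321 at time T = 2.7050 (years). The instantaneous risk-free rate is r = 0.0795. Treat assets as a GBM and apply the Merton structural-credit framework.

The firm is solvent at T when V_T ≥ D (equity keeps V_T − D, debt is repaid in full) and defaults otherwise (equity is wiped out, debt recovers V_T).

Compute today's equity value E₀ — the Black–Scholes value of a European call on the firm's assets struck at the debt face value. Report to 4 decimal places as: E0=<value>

With assets at 383.1291 and a single debt payment of 348.2321 at 2.7050 years:
d₁ = [ln(V₀/D) + (r + σ²/2)T] / (σ√T)
   = [ln(383.1291/348.2321) + (0.0795 + 0.5·0.2003²)·2.7050] / (0.2003·√2.7050)
   = [0.095503 + 0.269310] / 0.329431 = 1.107402
d₂ = d₁ − σ√T = 1.107402 − 0.329431 = 0.777971
N(d₁) = 0.865940,  N(d₂) = 0.781707,  e^(−rT) = 0.806503
E₀ = V₀·N(d₁) − D·e^(−rT)·N(d₂)
   = 383.1291·0.865940 − 348.2321·0.806503·0.781707 = 112.224176

E0=112.2242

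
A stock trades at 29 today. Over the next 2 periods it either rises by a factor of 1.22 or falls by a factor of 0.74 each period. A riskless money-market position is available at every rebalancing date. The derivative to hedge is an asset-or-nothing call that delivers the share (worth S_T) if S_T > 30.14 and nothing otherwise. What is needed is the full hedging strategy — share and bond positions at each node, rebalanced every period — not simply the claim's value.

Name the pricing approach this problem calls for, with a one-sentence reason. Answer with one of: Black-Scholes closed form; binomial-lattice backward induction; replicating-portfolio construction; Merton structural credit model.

Key observation: the deliverable is the dynamic trading strategy on the 2-step tree (spot 29, moves 1.22 and 0.74), so the valuation must go through the node-by-node replicating-portfolio solve.

framework: replicating-portfolio construction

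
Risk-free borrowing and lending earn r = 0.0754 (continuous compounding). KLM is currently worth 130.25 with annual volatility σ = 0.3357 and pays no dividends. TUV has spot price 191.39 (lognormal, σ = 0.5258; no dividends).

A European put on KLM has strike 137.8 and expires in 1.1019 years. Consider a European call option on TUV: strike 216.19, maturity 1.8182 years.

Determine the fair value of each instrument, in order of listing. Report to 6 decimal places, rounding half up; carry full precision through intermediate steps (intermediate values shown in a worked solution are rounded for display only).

price(KLM put K=137.8) = 16.309421
price(TUV call K=216.19) = 54.079894

[KLM put K=137.8]
σ√T = 0.3357·√1.1019 = 0.352389
d₁ = (ln(S/K) + (r+σ²/2)T) / (σ√T) = (ln(130.25/137.8) + (0.0754+0.3357²/2)·1.1019) / 0.352389 = (-0.056348 + 0.145172) / 0.352389 = 0.252064
d₂ = d₁ − σ√T = 0.252064 − 0.352389 = -0.100325
e^{−rT} = 0.920275
N(−d₁) = 0.400496,  N(−d₂) = 0.539957
price = K·e^{−rT}·N(−d₂) − S·N(−d₁) = 68.473997 − 52.164576 = 16.309421
[TUV call K=216.19]
σ√T = 0.5258·√1.8182 = 0.708992
d₁ = (ln(S/K) + (r+σ²/2)T) / (σ√T) = (ln(191.39/216.19) + (0.0754+0.5258²/2)·1.8182) / 0.708992 = (-0.121844 + 0.388427) / 0.708992 = 0.376002
d₂ = d₁ − σ√T = 0.376002 − 0.708992 = -0.332990
e^{−rT} = 0.871890
N(d₁) = 0.646542,  N(d₂) = 0.369571
price = S·N(d₁) − K·e^{−rT}·N(d₂) = 123.741762 − 69.661867 = 54.079894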